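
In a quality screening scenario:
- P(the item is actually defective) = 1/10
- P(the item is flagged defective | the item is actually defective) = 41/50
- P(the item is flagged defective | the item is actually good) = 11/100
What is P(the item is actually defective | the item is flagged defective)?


Using Bayes' theorem:
P(A|B) = P(B|A)·P(A) / P(B)

P(the item is flagged defective) = 41/50 × 1/10 + 11/100 × 9/10
= 41/500 + 99/1000 = 181/1000

P(the item is actually defective|the item is flagged defective) = (41/500) / (181/1000) = 82/181

P(the item is actually defective|the item is flagged defective) = 82/181 ≈ 45.30%


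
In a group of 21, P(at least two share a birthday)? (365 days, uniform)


P(all different) = Π(365-i)/365 for i=0..20
= 0.556312
P(match) = 1 - 0.556312 = 0.443688

P ≈ 0.4437 ≈ 44.37%


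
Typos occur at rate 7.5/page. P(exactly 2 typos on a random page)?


Poisson(λ=7.5): P(X=2) = e^(-λ)×λ^k/k!
= e^(-7.5) × 7.5^2 / 2!
≈ 0.0005530843701 × 56.25 / 2 ≈ 0.015555

P(X=2) ≈ 0.015555 ≈ 1.56%


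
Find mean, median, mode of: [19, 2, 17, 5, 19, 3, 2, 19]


Sorted: [2, 2, 3, 5, 17, 19, 19, 19]
Mean = 86/8 = 43/4
Median = 11
Freq: {19: 3, 2: 2, 17: 1, 5: 1, 3: 1}
Mode: [19]

Mean=43/4, Median=11, Mode=19


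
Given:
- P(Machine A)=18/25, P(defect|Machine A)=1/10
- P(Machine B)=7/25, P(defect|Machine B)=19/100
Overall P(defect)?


P(B) = Σ P(B|Aᵢ)×P(Aᵢ)
  1/10×18/25 = 9/125
  19/100×7/25 = 133/2500
Sum = 313/2500

P(defect) = 313/2500 ≈ 12.52%


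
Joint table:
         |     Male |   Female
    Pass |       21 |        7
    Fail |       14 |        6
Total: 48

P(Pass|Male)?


P(Pass|Male) = 21/(21+14) = 21/35 = 3/5

P = 3/5 ≈ 60.00%


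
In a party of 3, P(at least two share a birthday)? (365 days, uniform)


P(all different) = Π(365-i)/365 for i=0..2
= 0.991796
P(match) = 1 - 0.991796 = 0.008204

P ≈ 0.0082 ≈ 0.82%


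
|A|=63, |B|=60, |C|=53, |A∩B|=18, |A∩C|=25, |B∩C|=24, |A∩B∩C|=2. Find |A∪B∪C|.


|A∪B∪C| = 63+60+53-18-25-24+2 = 111

|A∪B∪C| = 111


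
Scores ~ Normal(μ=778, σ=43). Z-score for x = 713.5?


z = (x - μ)/σ = (713.5 - 778)/43 = -1.5

z = -1.5


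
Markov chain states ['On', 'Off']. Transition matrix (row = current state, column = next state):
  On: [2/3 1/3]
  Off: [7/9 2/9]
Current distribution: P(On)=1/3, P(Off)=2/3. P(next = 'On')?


P(next=On) = Σᵢ P(now=i)×P(i→On)
= 1/3×2/3 + 2/3×7/9
= 2/9 + 14/27 = 20/27

P = 20/27 ≈ 0.7407


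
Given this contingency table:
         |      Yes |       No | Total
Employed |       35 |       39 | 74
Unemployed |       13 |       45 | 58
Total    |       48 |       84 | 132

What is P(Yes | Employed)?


P(Yes | Employed) = 35/(35+39) = 35/74

P(Yes|Employed) = 35/74 ≈ 47.30%


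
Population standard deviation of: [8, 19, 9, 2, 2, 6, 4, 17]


Mean = 67/8
  (8-67/8)²=9/64
  (19-67/8)²=7225/64
  (9-67/8)²=25/64
  (2-67/8)²=2601/64
  (2-67/8)²=2601/64
  (6-67/8)²=361/64
  (4-67/8)²=1225/64
  (17-67/8)²=4761/64
Σ(x-μ)² = 2351/8
σ² = (2351/8)/8 = 2351/64

σ = √(2351/64) ≈ 6.0609


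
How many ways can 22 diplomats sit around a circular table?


Circular arrangements of 22 distinct objects: fix one position to break rotational symmetry.
(n-1)! = 21! = 51090942171709440000

51090942171709440000


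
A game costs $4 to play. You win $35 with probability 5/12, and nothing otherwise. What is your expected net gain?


E[gain] = (35-4)×5/12 + (-4)×7/12
= 155/12 - 7/3 = 127/12

Expected net gain = $127/12 ≈ $10.58


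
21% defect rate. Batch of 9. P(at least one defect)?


P(all good) = (79/100)^9 = 119851595982618319/1000000000000000000
P(≥1 defect) = 880148404017381681/1000000000000000000

P = 880148404017381681/1000000000000000000 ≈ 88.01%


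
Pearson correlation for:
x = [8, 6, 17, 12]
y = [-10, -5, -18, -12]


n=4, Σx=43, Σy=-45, Σxy=-560, Σx²=533, Σy²=593
r = (4×(-560) - 43×(-45))/√((4×533 - 43²)(4×593 - (-45)²))
= -305/√(283×347) = -305/√98201 ≈ -305/313.3704 ≈ -0.9733

r ≈ -0.9733


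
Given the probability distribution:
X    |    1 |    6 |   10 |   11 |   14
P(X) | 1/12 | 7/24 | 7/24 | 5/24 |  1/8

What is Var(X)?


E[X] = 211/24
E[X²] = 2147/24
Var(X) = E[X²] - (E[X])² = 2147/24 - 44521/576 = 7007/576

Var(X) = 7007/576 ≈ 12.1649


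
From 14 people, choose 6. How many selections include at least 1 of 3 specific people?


Complement: C(14,6) - C(11,6) = 3003 - 462 = 2541

2541


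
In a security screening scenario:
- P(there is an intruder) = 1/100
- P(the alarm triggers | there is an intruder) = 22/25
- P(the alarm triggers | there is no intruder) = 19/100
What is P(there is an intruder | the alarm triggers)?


Using Bayes' theorem:
P(A|B) = P(B|A)·P(A) / P(B)

P(the alarm triggers) = 22/25 × 1/100 + 19/100 × 99/100
= 11/1250 + 1881/10000 = 1969/10000

P(there is an intruder|the alarm triggers) = (11/1250) / (1969/10000) = 8/179

P(there is an intruder|the alarm triggers) = 8/179 ≈ 4.47%


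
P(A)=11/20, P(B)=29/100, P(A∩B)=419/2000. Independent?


P(A)×P(B) = 319/2000
P(A∩B) = 419/2000
Not equal → NOT independent

No, not independent


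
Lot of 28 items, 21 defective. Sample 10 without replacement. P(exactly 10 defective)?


Hypergeometric: C(21,10)×C(7,0)/C(28,10)
= 352716×1/13123110 = 34/1265

P(X=10) = 34/1265 ≈ 2.69%


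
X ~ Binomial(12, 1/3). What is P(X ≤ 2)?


P(X ≤ 2) = Σ P(X=i) for i=0..2
P(X=0) = 4096/531441
P(X=1) = 8192/177147
P(X=2) = 22528/177147
Sum = 96256/531441

P(X ≤ 2) = 96256/531441 ≈ 18.11%


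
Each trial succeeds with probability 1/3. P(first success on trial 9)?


Geometric: P(X=9) = (1-p)^(k-1)×p = (2/3)^8×1/3 = 256/19683

P(X=9) = 256/19683 ≈ 1.30%


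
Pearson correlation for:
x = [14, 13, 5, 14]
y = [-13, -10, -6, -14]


n=4, Σx=46, Σy=-43, Σxy=-538, Σx²=586, Σy²=501
r = (4×(-538) - 46×(-43))/√((4×586 - 46²)(4×501 - (-43)²))
= -174/√(228×155) = -174/√35340 ≈ -174/187.9894 ≈ -0.9256

r ≈ -0.9256


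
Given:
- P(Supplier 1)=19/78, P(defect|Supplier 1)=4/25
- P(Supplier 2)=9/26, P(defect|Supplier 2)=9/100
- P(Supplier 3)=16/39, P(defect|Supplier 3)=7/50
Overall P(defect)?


P(B) = Σ P(B|Aᵢ)×P(Aᵢ)
  4/25×19/78 = 38/975
  9/100×9/26 = 81/2600
  7/50×16/39 = 56/975
Sum = 199/1560

P(defect) = 199/1560 ≈ 12.76%


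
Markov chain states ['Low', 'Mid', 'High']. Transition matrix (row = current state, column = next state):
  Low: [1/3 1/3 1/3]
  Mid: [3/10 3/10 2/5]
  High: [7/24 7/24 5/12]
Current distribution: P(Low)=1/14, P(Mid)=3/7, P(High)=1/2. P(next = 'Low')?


P(next=Low) = Σᵢ P(now=i)×P(i→Low)
= 1/14×1/3 + 3/7×3/10 + 1/2×7/24
= 1/42 + 9/70 + 7/48 = 167/560

P = 167/560 ≈ 0.2982


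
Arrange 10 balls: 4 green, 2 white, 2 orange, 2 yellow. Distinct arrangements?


10!/(4!×2!×2!×2!) = 18900

18900


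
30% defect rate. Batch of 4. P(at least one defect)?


P(all good) = (7/10)^4 = 2401/10000
P(≥1 defect) = 7599/10000

P = 7599/10000 ≈ 75.99%


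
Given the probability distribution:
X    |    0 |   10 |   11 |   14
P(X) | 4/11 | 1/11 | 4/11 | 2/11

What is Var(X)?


E[X] = 82/11
E[X²] = 976/11
Var(X) = E[X²] - (E[X])² = 976/11 - 6724/121 = 4012/121

Var(X) = 4012/121 ≈ 33.1570


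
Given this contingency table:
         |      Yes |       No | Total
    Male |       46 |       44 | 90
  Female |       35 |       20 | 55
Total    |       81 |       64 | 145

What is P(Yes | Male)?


P(Yes | Male) = 46/(46+44) = 46/90 = 23/45

P(Yes|Male) = 23/45 ≈ 51.11%


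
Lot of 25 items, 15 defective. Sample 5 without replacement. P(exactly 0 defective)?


Hypergeometric: C(15,0)×C(10,5)/C(25,5)
= 1×252/53130 = 6/1265

P(X=0) = 6/1265 ≈ 0.47%


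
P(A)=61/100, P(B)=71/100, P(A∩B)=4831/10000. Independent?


P(A)×P(B) = 4331/10000
P(A∩B) = 4831/10000
Not equal → NOT independent

No, not independent


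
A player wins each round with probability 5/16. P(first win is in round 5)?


Geometric: P(X=5) = (1-p)^(k-1)×p = (11/16)^4×5/16 = 73205/1048576

P(X=5) = 73205/1048576 ≈ 6.98%


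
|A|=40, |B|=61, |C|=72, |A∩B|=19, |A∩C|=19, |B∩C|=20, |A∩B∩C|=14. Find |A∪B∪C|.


|A∪B∪C| = 40+61+72-19-19-20+14 = 129

|A∪B∪C| = 129


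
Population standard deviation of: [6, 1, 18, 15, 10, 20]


Mean = 70/6 = 35/3
  (6-35/3)²=289/9
  (1-35/3)²=1024/9
  (18-35/3)²=361/9
  (15-35/3)²=100/9
  (10-35/3)²=25/9
  (20-35/3)²=625/9
Σ(x-μ)² = 808/3
σ² = (808/3)/6 = 404/9

σ = √(404/9) ≈ 6.6999


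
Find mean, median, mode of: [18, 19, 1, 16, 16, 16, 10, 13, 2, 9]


Sorted: [1, 2, 9, 10, 13, 16, 16, 16, 18, 19]
Mean = 120/10 = 12
Median = 29/2
Freq: {18: 1, 19: 1, 1: 1, 16: 3, 10: 1, 13: 1, 2: 1, 9: 1}
Mode: [16]

Mean=12, Median=29/2, Mode=16


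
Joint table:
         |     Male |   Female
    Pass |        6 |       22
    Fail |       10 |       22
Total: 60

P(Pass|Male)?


P(Pass|Male) = 6/(6+10) = 6/16 = 3/8

P = 3/8 ≈ 37.50%


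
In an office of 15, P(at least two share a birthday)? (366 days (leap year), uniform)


P(all different) = Π(366-i)/366 for i=0..14
= 0.747702
P(match) = 1 - 0.747702 = 0.252298

P ≈ 0.2523 ≈ 25.23%


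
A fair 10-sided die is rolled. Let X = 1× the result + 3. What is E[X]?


E[die] = (1+10)/2 = 11/2
E[X] = 1×11/2 + 3 = 17/2

E[X] = 17/2


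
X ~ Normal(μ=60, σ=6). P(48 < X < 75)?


z₁=(48-60)/6=-2.0, z₂=(75-60)/6=2.5
P = Φ(2.5) - Φ(-2.0) = 0.993790 - 0.022750 = 0.971040 ≈ 0.9710

P(48 < X < 75) ≈ 0.9710


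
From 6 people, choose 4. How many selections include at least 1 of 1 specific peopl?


Complement: C(6,4) - C(5,4) = 15 - 5 = 10

10


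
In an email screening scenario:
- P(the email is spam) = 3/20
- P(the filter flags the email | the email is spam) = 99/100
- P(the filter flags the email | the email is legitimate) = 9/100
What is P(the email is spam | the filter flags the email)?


Using Bayes' theorem:
P(A|B) = P(B|A)·P(A) / P(B)

P(the filter flags the email) = 99/100 × 3/20 + 9/100 × 17/20
= 297/2000 + 153/2000 = 9/40

P(the email is spam|the filter flags the email) = (297/2000) / (9/40) = 33/50

P(the email is spam|the filter flags the email) = 33/50 ≈ 66.00%


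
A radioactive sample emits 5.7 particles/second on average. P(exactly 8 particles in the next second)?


Poisson(λ=5.7): P(X=8) = e^(-λ)×λ^k/k!
= e^(-5.7) × 5.7^8 / 8!
≈ 0.003345965457 × 1114291.57112 / 40320 ≈ 0.092470

P(X=8) ≈ 0.092470 ≈ 9.25%


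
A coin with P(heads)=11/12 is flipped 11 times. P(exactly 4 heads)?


Binomial: P(X=4) = C(11,4)×p^4×(1-p)^7
= 330 × 14641/20736 × 1/35831808 = 805255/123834728448

P(X=4) = 805255/123834728448 ≈ 0.00%


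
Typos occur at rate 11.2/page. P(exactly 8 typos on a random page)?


Poisson(λ=11.2): P(X=8) = e^(-λ)×λ^k/k!
= e^(-11.2) × 11.2^8 / 8!
≈ 1.367419607e-05 × 247596317.629 / 40320 ≈ 0.083970

P(X=8) ≈ 0.083970 ≈ 8.40%


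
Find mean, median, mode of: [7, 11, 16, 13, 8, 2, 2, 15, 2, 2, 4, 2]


Sorted: [2, 2, 2, 2, 2, 4, 7, 8, 11, 13, 15, 16]
Mean = 84/12 = 7
Median = 11/2
Freq: {7: 1, 11: 1, 16: 1, 13: 1, 8: 1, 2: 5, 15: 1, 4: 1}
Mode: [2]

Mean=7, Median=11/2, Mode=2


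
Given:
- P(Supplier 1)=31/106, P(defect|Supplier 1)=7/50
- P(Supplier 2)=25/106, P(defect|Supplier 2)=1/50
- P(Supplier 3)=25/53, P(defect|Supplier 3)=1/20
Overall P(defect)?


P(B) = Σ P(B|Aᵢ)×P(Aᵢ)
  7/50×31/106 = 217/5300
  1/50×25/106 = 1/212
  1/20×25/53 = 5/212
Sum = 367/5300

P(defect) = 367/5300 ≈ 6.92%


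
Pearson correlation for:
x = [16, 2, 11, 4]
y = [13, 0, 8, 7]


n=4, Σx=33, Σy=28, Σxy=324, Σx²=397, Σy²=282
r = (4×324 - 33×28)/√((4×397 - 33²)(4×282 - 28²))
= 372/√(499×344) = 372/√171656 ≈ 372/414.3139 ≈ 0.8979

r ≈ 0.8979


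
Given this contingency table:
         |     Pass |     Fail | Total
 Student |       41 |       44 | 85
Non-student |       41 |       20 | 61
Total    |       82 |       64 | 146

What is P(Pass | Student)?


P(Pass | Student) = 41/(41+44) = 41/85

P(Pass|Student) = 41/85 ≈ 48.24%


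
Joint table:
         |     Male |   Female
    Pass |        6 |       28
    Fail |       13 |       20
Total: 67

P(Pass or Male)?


P(Pass∨Male) = P(Pass) + P(Male) - P(Pass∧Male)
= (34 + 19 - 6)/67 = 47/67

P = 47/67 ≈ 70.15%


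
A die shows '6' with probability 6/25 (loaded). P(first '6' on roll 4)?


Geometric: P(X=4) = (1-p)^(k-1)×p = (19/25)^3×6/25 = 41154/390625

P(X=4) = 41154/390625 ≈ 10.54%


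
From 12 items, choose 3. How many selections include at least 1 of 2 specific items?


Complement: C(12,3) - C(10,3) = 220 - 120 = 100

100


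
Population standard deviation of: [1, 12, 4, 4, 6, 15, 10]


Mean = 52/7
  (1-52/7)²=2025/49
  (12-52/7)²=1024/49
  (4-52/7)²=576/49
  (4-52/7)²=576/49
  (6-52/7)²=100/49
  (15-52/7)²=2809/49
  (10-52/7)²=324/49
Σ(x-μ)² = 1062/7
σ² = (1062/7)/7 = 1062/49

σ = √(1062/49) ≈ 4.6555


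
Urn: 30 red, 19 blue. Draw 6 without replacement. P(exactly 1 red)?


Hypergeometric: C(30,1)×C(19,5)/C(49,6)
= 30×11628/13983816 = 14535/582659

P(X=1) = 14535/582659 ≈ 2.49%


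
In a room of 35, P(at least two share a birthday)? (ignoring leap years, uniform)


P(all different) = Π(365-i)/365 for i=0..34
= 0.185617
P(match) = 1 - 0.185617 = 0.814383

P ≈ 0.8144 ≈ 81.44%


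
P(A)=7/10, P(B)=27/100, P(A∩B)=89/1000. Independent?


P(A)×P(B) = 189/1000
P(A∩B) = 89/1000
Not equal → NOT independent

No, not independent


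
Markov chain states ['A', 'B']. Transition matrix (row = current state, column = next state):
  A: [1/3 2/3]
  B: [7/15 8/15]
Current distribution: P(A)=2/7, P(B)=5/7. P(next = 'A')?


P(next=A) = Σᵢ P(now=i)×P(i→A)
= 2/7×1/3 + 5/7×7/15
= 2/21 + 1/3 = 3/7

P = 3/7 ≈ 0.4286


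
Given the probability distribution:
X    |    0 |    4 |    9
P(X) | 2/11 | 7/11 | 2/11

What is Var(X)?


E[X] = 46/11
E[X²] = 274/11
Var(X) = E[X²] - (E[X])² = 274/11 - 2116/121 = 898/121

Var(X) = 898/121 ≈ 7.4215


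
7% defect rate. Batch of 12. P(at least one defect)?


P(all good) = (93/100)^12 = 418596297479370673535601/1000000000000000000000000
P(≥1 defect) = 581403702520629326464399/1000000000000000000000000

P = 581403702520629326464399/1000000000000000000000000 ≈ 58.14%


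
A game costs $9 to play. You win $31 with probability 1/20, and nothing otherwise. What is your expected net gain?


E[gain] = (31-9)×1/20 + (-9)×19/20
= 11/10 - 171/20 = -149/20

Expected net gain = $-149/20 ≈ $-7.45


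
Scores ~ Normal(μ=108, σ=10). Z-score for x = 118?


z = (x - μ)/σ = (118 - 108)/10 = 1.0

z = 1.0


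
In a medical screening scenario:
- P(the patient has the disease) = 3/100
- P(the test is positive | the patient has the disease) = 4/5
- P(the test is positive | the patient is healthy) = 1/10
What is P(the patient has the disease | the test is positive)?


Using Bayes' theorem:
P(A|B) = P(B|A)·P(A) / P(B)

P(the test is positive) = 4/5 × 3/100 + 1/10 × 97/100
= 3/125 + 97/1000 = 121/1000

P(the patient has the disease|the test is positive) = (3/125) / (121/1000) = 24/121

P(the patient has the disease|the test is positive) = 24/121 ≈ 19.83%


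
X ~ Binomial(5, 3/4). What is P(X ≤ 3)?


P(X ≤ 3) = Σ P(X=i) for i=0..3
P(X=0) = 1/1024
P(X=1) = 15/1024
P(X=2) = 45/512
P(X=3) = 135/512
Sum = 47/128

P(X ≤ 3) = 47/128 ≈ 36.72%


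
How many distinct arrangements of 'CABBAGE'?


Letters: 7, freq: {'C': 1, 'A': 2, 'B': 2, 'G': 1, 'E': 1}
7!/(1!×2!×2!×1!×1!) = 5040/4 = 1260

1260


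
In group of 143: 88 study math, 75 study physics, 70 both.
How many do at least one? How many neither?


|A∪B| = 88+75-70 = 93
Neither = 143-93 = 50

At least one: 93; Neither: 50


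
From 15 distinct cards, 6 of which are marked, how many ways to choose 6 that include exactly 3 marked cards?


Choose 3 of the 6 marked cards and 3 of the other 9 cards:
C(6,3)×C(9,3) = 20×84 = 1680

1680


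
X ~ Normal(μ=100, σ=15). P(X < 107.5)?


z = (107.5-100)/15 = 0.5
P(Z < 0.5) = 0.6915

P(X < 107.5) ≈ 0.6915


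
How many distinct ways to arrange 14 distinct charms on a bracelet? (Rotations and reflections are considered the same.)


Free circular arrangements: rotations and reflections both identified.
(n-1)!/2 = 13!/2 = 6227020800/2 = 3113510400

3113510400


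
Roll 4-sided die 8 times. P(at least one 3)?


P(no 3)^8 = (3/4)^8 = 6561/65536
P(≥1) = 1 - 6561/65536 = 58975/65536

P = 58975/65536 ≈ 89.99%


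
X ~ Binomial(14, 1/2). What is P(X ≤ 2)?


P(X ≤ 2) = Σ P(X=i) for i=0..2
P(X=0) = 1/16384
P(X=1) = 7/8192
P(X=2) = 91/16384
Sum = 53/8192

P(X ≤ 2) = 53/8192 ≈ 0.65%


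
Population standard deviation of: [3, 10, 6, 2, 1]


Mean = 22/5
  (3-22/5)²=49/25
  (10-22/5)²=784/25
  (6-22/5)²=64/25
  (2-22/5)²=144/25
  (1-22/5)²=289/25
Σ(x-μ)² = 266/5
σ² = (266/5)/5 = 266/25

σ = √(266/25) ≈ 3.2619


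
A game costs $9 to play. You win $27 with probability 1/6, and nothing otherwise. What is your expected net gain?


E[gain] = (27-9)×1/6 + (-9)×5/6
= 3 - 15/2 = -9/2

Expected net gain = $-9/2 ≈ $-4.50


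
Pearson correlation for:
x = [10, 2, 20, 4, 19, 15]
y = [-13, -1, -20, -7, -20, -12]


n=6, Σx=70, Σy=-73, Σxy=-1120, Σx²=1106, Σy²=1163
r = (6×(-1120) - 70×(-73))/√((6×1106 - 70²)(6×1163 - (-73)²))
= -1610/√(1736×1649) = -1610/√2862664 ≈ -1610/1691.9409 ≈ -0.9516

r ≈ -0.9516


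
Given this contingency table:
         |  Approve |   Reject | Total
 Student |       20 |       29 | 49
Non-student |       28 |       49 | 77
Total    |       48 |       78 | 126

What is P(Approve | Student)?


P(Approve | Student) = 20/(20+29) = 20/49

P(Approve|Student) = 20/49 ≈ 40.82%


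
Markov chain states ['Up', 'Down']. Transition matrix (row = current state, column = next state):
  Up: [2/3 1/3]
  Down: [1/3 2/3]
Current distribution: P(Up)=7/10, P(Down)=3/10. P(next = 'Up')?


P(next=Up) = Σᵢ P(now=i)×P(i→Up)
= 7/10×2/3 + 3/10×1/3
= 7/15 + 1/10 = 17/30

P = 17/30 ≈ 0.5667


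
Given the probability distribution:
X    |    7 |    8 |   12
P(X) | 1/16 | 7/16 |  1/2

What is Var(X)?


E[X] = 159/16
E[X²] = 1649/16
Var(X) = E[X²] - (E[X])² = 1649/16 - 25281/256 = 1103/256

Var(X) = 1103/256 ≈ 4.3086


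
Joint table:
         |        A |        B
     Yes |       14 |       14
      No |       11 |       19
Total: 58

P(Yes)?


P(Yes) = (14+14)/58 = 28/58 = 14/29

P(Yes) = 14/29 ≈ 48.28%


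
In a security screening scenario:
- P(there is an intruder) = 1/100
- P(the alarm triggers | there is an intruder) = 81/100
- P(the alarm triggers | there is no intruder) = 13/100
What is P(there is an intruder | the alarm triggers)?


Using Bayes' theorem:
P(A|B) = P(B|A)·P(A) / P(B)

P(the alarm triggers) = 81/100 × 1/100 + 13/100 × 99/100
= 81/10000 + 1287/10000 = 171/1250

P(there is an intruder|the alarm triggers) = (81/10000) / (171/1250) = 9/152

P(there is an intruder|the alarm triggers) = 9/152 ≈ 5.92%


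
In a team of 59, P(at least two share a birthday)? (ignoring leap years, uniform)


P(all different) = Π(365-i)/365 for i=0..58
= 0.007011
P(match) = 1 - 0.007011 = 0.992989

P ≈ 0.9930 ≈ 99.30%


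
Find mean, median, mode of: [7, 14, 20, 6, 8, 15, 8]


Sorted: [6, 7, 8, 8, 14, 15, 20]
Mean = 78/7
Median = 8
Freq: {7: 1, 14: 1, 20: 1, 6: 1, 8: 2, 15: 1}
Mode: [8]

Mean=78/7, Median=8, Mode=8


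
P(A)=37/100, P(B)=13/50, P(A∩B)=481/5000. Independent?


P(A)×P(B) = 481/5000
P(A∩B) = 481/5000
Equal ✓ → Independent

Yes, independent


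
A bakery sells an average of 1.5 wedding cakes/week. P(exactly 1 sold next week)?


Poisson(λ=1.5): P(X=1) = e^(-λ)×λ^k/k!
= e^(-1.5) × 1.5^1 / 1!
≈ 0.2231301601 × 1.5 / 1 ≈ 0.334695

P(X=1) ≈ 0.334695 ≈ 33.47%


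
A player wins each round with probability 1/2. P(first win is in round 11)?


Geometric: P(X=11) = (1-p)^(k-1)×p = (1/2)^10×1/2 = 1/2048

P(X=11) = 1/2048 ≈ 0.05%


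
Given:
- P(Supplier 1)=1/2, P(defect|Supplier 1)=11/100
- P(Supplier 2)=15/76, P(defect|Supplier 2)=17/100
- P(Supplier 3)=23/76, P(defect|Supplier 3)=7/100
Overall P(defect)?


P(B) = Σ P(B|Aᵢ)×P(Aᵢ)
  11/100×1/2 = 11/200
  17/100×15/76 = 51/1520
  7/100×23/76 = 161/7600
Sum = 417/3800

P(defect) = 417/3800 ≈ 10.97%


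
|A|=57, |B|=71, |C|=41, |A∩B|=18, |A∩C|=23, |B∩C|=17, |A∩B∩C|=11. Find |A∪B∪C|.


|A∪B∪C| = 57+71+41-18-23-17+11 = 122

|A∪B∪C| = 122


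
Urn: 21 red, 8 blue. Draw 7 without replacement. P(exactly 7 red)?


Hypergeometric: C(21,7)×C(8,0)/C(29,7)
= 116280×1/1560780 = 646/8671

P(X=7) = 646/8671 ≈ 7.45%


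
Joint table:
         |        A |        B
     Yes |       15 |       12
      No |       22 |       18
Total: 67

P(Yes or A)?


P(Yes∨A) = P(Yes) + P(A) - P(Yes∧A)
= (27 + 37 - 15)/67 = 49/67

P = 49/67 ≈ 73.13%


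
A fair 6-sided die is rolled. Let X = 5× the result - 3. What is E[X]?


E[die] = (1+6)/2 = 7/2
E[X] = 5×7/2 - 3 = 29/2

E[X] = 29/2


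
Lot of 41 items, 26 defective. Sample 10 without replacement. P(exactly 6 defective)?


Hypergeometric: C(26,6)×C(15,4)/C(41,10)
= 230230×1365/1121099408 = 1098825/3919928

P(X=6) = 1098825/3919928 ≈ 28.03%


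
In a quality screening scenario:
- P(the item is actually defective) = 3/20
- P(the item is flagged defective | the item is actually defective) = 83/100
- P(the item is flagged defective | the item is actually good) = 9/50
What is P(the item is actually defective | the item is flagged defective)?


Using Bayes' theorem:
P(A|B) = P(B|A)·P(A) / P(B)

P(the item is flagged defective) = 83/100 × 3/20 + 9/50 × 17/20
= 249/2000 + 153/1000 = 111/400

P(the item is actually defective|the item is flagged defective) = (249/2000) / (111/400) = 83/185

P(the item is actually defective|the item is flagged defective) = 83/185 ≈ 44.86%


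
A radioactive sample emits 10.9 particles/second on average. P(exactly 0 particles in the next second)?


Poisson(λ=10.9): P(X=0) = e^(-λ)×λ^k/k!
= e^(-10.9) × 10.9^0 / 0!
≈ 1.8458234e-05 × 1 / 1 ≈ 0.000018

P(X=0) ≈ 0.000018 ≈ 0.00%


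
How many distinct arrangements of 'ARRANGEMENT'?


Letters: 11, freq: {'A': 2, 'R': 2, 'N': 2, 'G': 1, 'E': 2, 'M': 1, 'T': 1}
11!/(2!×2!×2!×1!×2!×1!×1!) = 39916800/16 = 2494800

2494800


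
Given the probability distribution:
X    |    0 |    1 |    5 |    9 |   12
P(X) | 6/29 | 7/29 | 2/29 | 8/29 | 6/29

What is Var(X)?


E[X] = 161/29
E[X²] = 1569/29
Var(X) = E[X²] - (E[X])² = 1569/29 - 25921/841 = 19580/841

Var(X) = 19580/841 ≈ 23.2818


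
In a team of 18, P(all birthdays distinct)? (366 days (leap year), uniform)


P(all different) = Π(366-i)/366 for i=0..17
= (366/366)×(365/366)×...×(349/366)
= 0.653862

P ≈ 0.6539 ≈ 65.39%


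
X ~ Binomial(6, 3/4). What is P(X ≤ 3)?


P(X ≤ 3) = Σ P(X=i) for i=0..3
P(X=0) = 1/4096
P(X=1) = 9/2048
P(X=2) = 135/4096
P(X=3) = 135/1024
Sum = 347/2048

P(X ≤ 3) = 347/2048 ≈ 16.94%


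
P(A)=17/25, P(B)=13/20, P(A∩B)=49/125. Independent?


P(A)×P(B) = 221/500
P(A∩B) = 49/125
Not equal → NOT independent

No, not independent


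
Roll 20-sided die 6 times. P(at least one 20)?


P(no 20)^6 = (19/20)^6 = 47045881/64000000
P(≥1) = 1 - 47045881/64000000 = 16954119/64000000

P = 16954119/64000000 ≈ 26.49%


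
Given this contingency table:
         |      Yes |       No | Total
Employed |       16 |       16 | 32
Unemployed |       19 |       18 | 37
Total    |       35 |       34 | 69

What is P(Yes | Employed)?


P(Yes | Employed) = 16/(16+16) = 16/32 = 1/2

P(Yes|Employed) = 1/2 ≈ 50.00%


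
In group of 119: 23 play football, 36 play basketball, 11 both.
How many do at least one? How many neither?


|A∪B| = 23+36-11 = 48
Neither = 119-48 = 71

At least one: 48; Neither: 71


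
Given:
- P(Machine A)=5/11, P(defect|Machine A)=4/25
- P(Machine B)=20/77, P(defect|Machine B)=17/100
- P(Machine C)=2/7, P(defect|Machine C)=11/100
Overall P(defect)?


P(B) = Σ P(B|Aᵢ)×P(Aᵢ)
  4/25×5/11 = 4/55
  17/100×20/77 = 17/385
  11/100×2/7 = 11/350
Sum = 571/3850

P(defect) = 571/3850 ≈ 14.83%


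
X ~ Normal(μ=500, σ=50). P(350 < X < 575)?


z₁=(350-500)/50=-3.0, z₂=(575-500)/50=1.5
P = Φ(1.5) - Φ(-3.0) = 0.933193 - 0.001350 = 0.931843 ≈ 0.9318

P(350 < X < 575) ≈ 0.9318


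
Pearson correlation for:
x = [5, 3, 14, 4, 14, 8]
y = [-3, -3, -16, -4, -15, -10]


n=6, Σx=48, Σy=-51, Σxy=-554, Σx²=506, Σy²=615
r = (6×(-554) - 48×(-51))/√((6×506 - 48²)(6×615 - (-51)²))
= -876/√(732×1089) = -876/√797148 ≈ -876/892.8315 ≈ -0.9811

r ≈ -0.9811


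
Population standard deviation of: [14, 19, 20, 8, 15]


Mean = 76/5
  (14-76/5)²=36/25
  (19-76/5)²=361/25
  (20-76/5)²=576/25
  (8-76/5)²=1296/25
  (15-76/5)²=1/25
Σ(x-μ)² = 454/5
σ² = (454/5)/5 = 454/25

σ = √(454/25) ≈ 4.2615


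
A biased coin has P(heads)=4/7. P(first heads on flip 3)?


Geometric: P(X=3) = (1-p)^(k-1)×p = (3/7)^2×4/7 = 36/343

P(X=3) = 36/343 ≈ 10.50%


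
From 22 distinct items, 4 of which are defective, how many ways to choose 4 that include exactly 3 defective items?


Choose 3 of the 4 defective items and 1 of the other 18 items:
C(4,3)×C(18,1) = 4×18 = 72

72


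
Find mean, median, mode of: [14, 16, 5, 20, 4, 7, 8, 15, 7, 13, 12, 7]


Sorted: [4, 5, 7, 7, 7, 8, 12, 13, 14, 15, 16, 20]
Mean = 128/12 = 32/3
Median = 10
Freq: {14: 1, 16: 1, 5: 1, 20: 1, 4: 1, 7: 3, 8: 1, 15: 1, 13: 1, 12: 1}
Mode: [7]

Mean=32/3, Median=10, Mode=7


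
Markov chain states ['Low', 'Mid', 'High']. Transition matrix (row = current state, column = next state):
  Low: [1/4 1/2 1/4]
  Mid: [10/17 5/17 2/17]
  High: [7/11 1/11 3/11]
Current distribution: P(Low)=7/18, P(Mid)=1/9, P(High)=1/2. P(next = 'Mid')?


P(next=Mid) = Σᵢ P(now=i)×P(i→Mid)
= 7/18×1/2 + 1/9×5/17 + 1/2×1/11
= 7/36 + 5/153 + 1/22 = 1835/6732

P = 1835/6732 ≈ 0.2726


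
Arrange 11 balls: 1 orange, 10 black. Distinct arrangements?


11!/(1!×10!) = 11

11


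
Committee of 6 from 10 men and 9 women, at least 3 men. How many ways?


Count by #men:
  3M,3W: C(10,3)×C(9,3)=10080
  4M,2W: C(10,4)×C(9,2)=7560
  5M,1W: C(10,5)×C(9,1)=2268
  6M,0W: C(10,6)×C(9,0)=210
Total = 20118

20118


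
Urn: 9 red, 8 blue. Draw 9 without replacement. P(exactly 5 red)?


Hypergeometric: C(9,5)×C(8,4)/C(17,9)
= 126×70/24310 = 882/2431

P(X=5) = 882/2431 ≈ 36.28%


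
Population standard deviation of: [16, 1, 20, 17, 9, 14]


Mean = 77/6
  (16-77/6)²=361/36
  (1-77/6)²=5041/36
  (20-77/6)²=1849/36
  (17-77/6)²=625/36
  (9-77/6)²=529/36
  (14-77/6)²=49/36
Σ(x-μ)² = 1409/6
σ² = (1409/6)/6 = 1409/36

σ = √(1409/36) ≈ 6.2561


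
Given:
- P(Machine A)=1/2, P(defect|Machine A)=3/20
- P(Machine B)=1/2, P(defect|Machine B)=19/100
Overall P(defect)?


P(B) = Σ P(B|Aᵢ)×P(Aᵢ)
  3/20×1/2 = 3/40
  19/100×1/2 = 19/200
Sum = 17/100

P(defect) = 17/100 ≈ 17.00%


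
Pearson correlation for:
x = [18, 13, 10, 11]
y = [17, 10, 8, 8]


n=4, Σx=52, Σy=43, Σxy=604, Σx²=714, Σy²=517
r = (4×604 - 52×43)/√((4×714 - 52²)(4×517 - 43²))
= 180/√(152×219) = 180/√33288 ≈ 180/182.4500 ≈ 0.9866

r ≈ 0.9866


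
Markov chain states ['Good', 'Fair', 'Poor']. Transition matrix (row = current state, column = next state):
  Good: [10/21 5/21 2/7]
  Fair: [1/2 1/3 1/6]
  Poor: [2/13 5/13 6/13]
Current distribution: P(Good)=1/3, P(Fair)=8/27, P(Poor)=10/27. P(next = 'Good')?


P(next=Good) = Σᵢ P(now=i)×P(i→Good)
= 1/3×10/21 + 8/27×1/2 + 10/27×2/13
= 10/63 + 4/27 + 20/351 = 298/819

P = 298/819 ≈ 0.3639


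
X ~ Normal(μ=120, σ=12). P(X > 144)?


z = (144-120)/12 = 2.0
P(X > 144) = 1 - P(Z ≤ 2.0) = 1 - 0.9772 = 0.0228

P(X > 144) ≈ 0.0228


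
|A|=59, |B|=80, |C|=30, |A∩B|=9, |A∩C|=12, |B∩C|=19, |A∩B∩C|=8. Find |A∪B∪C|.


|A∪B∪C| = 59+80+30-9-12-19+8 = 137

|A∪B∪C| = 137


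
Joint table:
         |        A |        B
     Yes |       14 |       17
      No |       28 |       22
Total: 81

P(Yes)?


P(Yes) = (14+17)/81 = 31/81

P(Yes) = 31/81 ≈ 38.27%


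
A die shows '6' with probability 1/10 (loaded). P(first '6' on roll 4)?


Geometric: P(X=4) = (1-p)^(k-1)×p = (9/10)^3×1/10 = 729/10000

P(X=4) = 729/10000 ≈ 7.29%


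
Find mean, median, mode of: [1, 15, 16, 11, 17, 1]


Sorted: [1, 1, 11, 15, 16, 17]
Mean = 61/6
Median = 13
Freq: {1: 2, 15: 1, 16: 1, 11: 1, 17: 1}
Mode: [1]

Mean=61/6, Median=13, Mode=1


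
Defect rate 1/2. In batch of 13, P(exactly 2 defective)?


Binomial: P(X=2) = C(13,2)×p^2×(1-p)^11
= 78 × 1/4 × 1/2048 = 39/4096

P(X=2) = 39/4096 ≈ 0.95%


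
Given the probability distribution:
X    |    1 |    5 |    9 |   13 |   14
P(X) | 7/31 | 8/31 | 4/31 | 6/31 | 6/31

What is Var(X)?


E[X] = 245/31
E[X²] = 2721/31
Var(X) = E[X²] - (E[X])² = 2721/31 - 60025/961 = 24326/961

Var(X) = 24326/961 ≈ 25.3132


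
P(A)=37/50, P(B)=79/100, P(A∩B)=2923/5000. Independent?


P(A)×P(B) = 2923/5000
P(A∩B) = 2923/5000
Equal ✓ → Independent

Yes, independent


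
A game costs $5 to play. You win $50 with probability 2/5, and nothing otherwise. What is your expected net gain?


E[gain] = (50-5)×2/5 + (-5)×3/5
= 18 - 3 = 15

Expected net gain = $15 ≈ $15.00


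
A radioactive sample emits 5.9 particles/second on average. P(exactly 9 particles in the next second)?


Poisson(λ=5.9): P(X=9) = e^(-λ)×λ^k/k!
= e^(-5.9) × 5.9^9 / 9!
≈ 0.002739444819 × 8662995.81865 / 362880 ≈ 0.065398

P(X=9) ≈ 0.065398 ≈ 6.54%


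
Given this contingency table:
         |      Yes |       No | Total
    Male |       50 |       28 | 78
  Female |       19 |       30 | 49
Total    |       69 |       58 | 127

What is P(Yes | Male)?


P(Yes | Male) = 50/(50+28) = 50/78 = 25/39

P(Yes|Male) = 25/39 ≈ 64.10%


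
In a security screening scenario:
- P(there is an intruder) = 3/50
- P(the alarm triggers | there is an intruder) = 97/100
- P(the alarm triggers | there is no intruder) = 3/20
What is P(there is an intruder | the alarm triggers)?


Using Bayes' theorem:
P(A|B) = P(B|A)·P(A) / P(B)

P(the alarm triggers) = 97/100 × 3/50 + 3/20 × 47/50
= 291/5000 + 141/1000 = 249/1250

P(there is an intruder|the alarm triggers) = (291/5000) / (249/1250) = 97/332

P(there is an intruder|the alarm triggers) = 97/332 ≈ 29.22%


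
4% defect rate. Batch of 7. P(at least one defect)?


P(all good) = (24/25)^7 = 4586471424/6103515625
P(≥1 defect) = 1517044201/6103515625

P = 1517044201/6103515625 ≈ 24.86%


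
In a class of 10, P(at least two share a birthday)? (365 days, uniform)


P(all different) = Π(365-i)/365 for i=0..9
= 0.883052
P(match) = 1 - 0.883052 = 0.116948

P ≈ 0.1169 ≈ 11.69%


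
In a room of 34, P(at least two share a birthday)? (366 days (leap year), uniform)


P(all different) = Π(366-i)/366 for i=0..33
= 0.205601
P(match) = 1 - 0.205601 = 0.794399

P ≈ 0.7944 ≈ 79.44%


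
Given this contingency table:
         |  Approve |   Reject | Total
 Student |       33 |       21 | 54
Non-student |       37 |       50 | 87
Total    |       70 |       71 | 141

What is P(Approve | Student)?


P(Approve | Student) = 33/(33+21) = 33/54 = 11/18

P(Approve|Student) = 11/18 ≈ 61.11%


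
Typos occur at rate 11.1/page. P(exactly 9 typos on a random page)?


Poisson(λ=11.1): P(X=9) = e^(-λ)×λ^k/k!
= e^(-11.1) × 11.1^9 / 9!
≈ 1.511232382e-05 × 2558036924.39 / 362880 ≈ 0.106531

P(X=9) ≈ 0.106531 ≈ 10.65%


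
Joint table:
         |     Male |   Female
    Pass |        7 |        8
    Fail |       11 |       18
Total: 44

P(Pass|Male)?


P(Pass|Male) = 7/(7+11) = 7/18

P = 7/18 ≈ 38.89%


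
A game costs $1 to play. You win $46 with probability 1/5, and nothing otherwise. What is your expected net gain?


E[gain] = (46-1)×1/5 + (-1)×4/5
= 9 - 4/5 = 41/5

Expected net gain = $41/5 ≈ $8.20


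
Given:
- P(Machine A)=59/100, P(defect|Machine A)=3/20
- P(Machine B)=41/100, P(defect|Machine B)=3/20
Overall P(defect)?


P(B) = Σ P(B|Aᵢ)×P(Aᵢ)
  3/20×59/100 = 177/2000
  3/20×41/100 = 123/2000
Sum = 3/20

P(defect) = 3/20 ≈ 15.00%


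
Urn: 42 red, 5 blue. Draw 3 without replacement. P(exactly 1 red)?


Hypergeometric: C(42,1)×C(5,2)/C(47,3)
= 42×10/16215 = 28/1081

P(X=1) = 28/1081 ≈ 2.59%


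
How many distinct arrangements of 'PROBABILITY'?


Letters: 11, freq: {'P': 1, 'R': 1, 'O': 1, 'B': 2, 'A': 1, 'I': 2, 'L': 1, 'T': 1, 'Y': 1}
11!/(1!×1!×1!×2!×1!×2!×1!×1!×1!) = 39916800/4 = 9979200

9979200


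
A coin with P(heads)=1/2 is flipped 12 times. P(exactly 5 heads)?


Binomial: P(X=5) = C(12,5)×p^5×(1-p)^7
= 792 × 1/32 × 1/128 = 99/512

P(X=5) = 99/512 ≈ 19.34%


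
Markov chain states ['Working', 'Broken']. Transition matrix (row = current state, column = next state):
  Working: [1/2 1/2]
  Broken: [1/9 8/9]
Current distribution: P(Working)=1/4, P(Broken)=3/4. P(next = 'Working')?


P(next=Working) = Σᵢ P(now=i)×P(i→Working)
= 1/4×1/2 + 3/4×1/9
= 1/8 + 1/12 = 5/24

P = 5/24 ≈ 0.2083


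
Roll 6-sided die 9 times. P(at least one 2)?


P(no 2)^9 = (5/6)^9 = 1953125/10077696
P(≥1) = 1 - 1953125/10077696 = 8124571/10077696

P = 8124571/10077696 ≈ 80.62%


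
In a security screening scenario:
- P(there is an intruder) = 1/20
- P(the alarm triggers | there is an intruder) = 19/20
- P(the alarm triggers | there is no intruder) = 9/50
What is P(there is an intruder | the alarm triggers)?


Using Bayes' theorem:
P(A|B) = P(B|A)·P(A) / P(B)

P(the alarm triggers) = 19/20 × 1/20 + 9/50 × 19/20
= 19/400 + 171/1000 = 437/2000

P(there is an intruder|the alarm triggers) = (19/400) / (437/2000) = 5/23

P(there is an intruder|the alarm triggers) = 5/23 ≈ 21.74%


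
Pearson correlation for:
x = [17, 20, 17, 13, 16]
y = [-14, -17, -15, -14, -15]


n=5, Σx=83, Σy=-75, Σxy=-1255, Σx²=1403, Σy²=1131
r = (5×(-1255) - 83×(-75))/√((5×1403 - 83²)(5×1131 - (-75)²))
= -50/√(126×30) = -50/√3780 ≈ -50/61.4817 ≈ -0.8133

r ≈ -0.8133


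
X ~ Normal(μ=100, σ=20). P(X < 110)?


z = (110-100)/20 = 0.5
P(Z < 0.5) = 0.6915

P(X < 110) ≈ 0.6915


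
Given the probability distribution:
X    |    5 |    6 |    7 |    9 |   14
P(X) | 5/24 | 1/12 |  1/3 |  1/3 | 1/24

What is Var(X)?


E[X] = 179/24
E[X²] = 1433/24
Var(X) = E[X²] - (E[X])² = 1433/24 - 32041/576 = 2351/576

Var(X) = 2351/576 ≈ 4.0816


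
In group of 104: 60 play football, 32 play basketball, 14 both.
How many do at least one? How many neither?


|A∪B| = 60+32-14 = 78
Neither = 104-78 = 26

At least one: 78; Neither: 26


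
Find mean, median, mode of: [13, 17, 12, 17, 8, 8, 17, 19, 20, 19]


Sorted: [8, 8, 12, 13, 17, 17, 17, 19, 19, 20]
Mean = 150/10 = 15
Median = 17
Freq: {13: 1, 17: 3, 12: 1, 8: 2, 19: 2, 20: 1}
Mode: [17]

Mean=15, Median=17, Mode=17


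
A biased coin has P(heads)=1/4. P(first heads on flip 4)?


Geometric: P(X=4) = (1-p)^(k-1)×p = (3/4)^3×1/4 = 27/256

P(X=4) = 27/256 ≈ 10.55%


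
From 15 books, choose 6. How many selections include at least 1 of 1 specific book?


Complement: C(15,6) - C(14,6) = 5005 - 3003 = 2002

2002


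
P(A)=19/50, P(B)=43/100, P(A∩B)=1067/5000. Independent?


P(A)×P(B) = 817/5000
P(A∩B) = 1067/5000
Not equal → NOT independent

No, not independent


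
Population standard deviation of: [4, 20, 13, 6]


Mean = 43/4
  (4-43/4)²=729/16
  (20-43/4)²=1369/16
  (13-43/4)²=81/16
  (6-43/4)²=361/16
Σ(x-μ)² = 635/4
σ² = (635/4)/4 = 635/16

σ = √(635/16) ≈ 6.2998


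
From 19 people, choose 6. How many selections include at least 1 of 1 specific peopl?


Complement: C(19,6) - C(18,6) = 27132 - 18564 = 8568

8568


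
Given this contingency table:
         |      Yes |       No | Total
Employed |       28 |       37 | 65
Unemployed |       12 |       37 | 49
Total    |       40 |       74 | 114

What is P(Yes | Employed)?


P(Yes | Employed) = 28/(28+37) = 28/65

P(Yes|Employed) = 28/65 ≈ 43.08%


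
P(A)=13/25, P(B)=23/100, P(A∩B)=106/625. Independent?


P(A)×P(B) = 299/2500
P(A∩B) = 106/625
Not equal → NOT independent

No, not independent


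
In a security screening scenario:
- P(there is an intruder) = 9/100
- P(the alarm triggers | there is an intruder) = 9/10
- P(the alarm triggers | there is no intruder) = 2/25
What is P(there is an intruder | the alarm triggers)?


Using Bayes' theorem:
P(A|B) = P(B|A)·P(A) / P(B)

P(the alarm triggers) = 9/10 × 9/100 + 2/25 × 91/100
= 81/1000 + 91/1250 = 769/5000

P(there is an intruder|the alarm triggers) = (81/1000) / (769/5000) = 405/769

P(there is an intruder|the alarm triggers) = 405/769 ≈ 52.67%


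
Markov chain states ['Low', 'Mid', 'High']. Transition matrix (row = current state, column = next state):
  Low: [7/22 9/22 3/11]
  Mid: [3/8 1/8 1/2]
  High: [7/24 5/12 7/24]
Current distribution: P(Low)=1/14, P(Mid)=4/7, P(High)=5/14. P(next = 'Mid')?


P(next=Mid) = Σᵢ P(now=i)×P(i→Mid)
= 1/14×9/22 + 4/7×1/8 + 5/14×5/12
= 9/308 + 1/14 + 25/168 = 461/1848

P = 461/1848 ≈ 0.2495


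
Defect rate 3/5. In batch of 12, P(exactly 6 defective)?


Binomial: P(X=6) = C(12,6)×p^6×(1-p)^6
= 924 × 729/15625 × 64/15625 = 43110144/244140625

P(X=6) = 43110144/244140625 ≈ 17.66%


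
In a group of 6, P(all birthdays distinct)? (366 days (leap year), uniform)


P(all different) = Π(366-i)/366 for i=0..5
= (366/366)×(365/366)×...×(361/366)
= 0.959646

P ≈ 0.9596 ≈ 95.96%


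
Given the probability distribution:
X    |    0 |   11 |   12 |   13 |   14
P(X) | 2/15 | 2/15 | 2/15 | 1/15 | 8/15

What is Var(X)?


E[X] = 57/5
E[X²] = 2267/15
Var(X) = E[X²] - (E[X])² = 2267/15 - 3249/25 = 1588/75

Var(X) = 1588/75 ≈ 21.1733


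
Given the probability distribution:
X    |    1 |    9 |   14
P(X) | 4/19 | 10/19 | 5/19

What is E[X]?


E[X] = Σ x·P(X=x)
= (1)×(4/19) + (9)×(10/19) + (14)×(5/19)
= 164/19

E[X] = 164/19


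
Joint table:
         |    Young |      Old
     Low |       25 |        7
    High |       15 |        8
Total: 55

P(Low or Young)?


P(Low∨Young) = P(Low) + P(Young) - P(Low∧Young)
= (32 + 40 - 25)/55 = 47/55

P = 47/55 ≈ 85.45%


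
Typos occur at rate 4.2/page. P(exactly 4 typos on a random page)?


Poisson(λ=4.2): P(X=4) = e^(-λ)×λ^k/k!
= e^(-4.2) × 4.2^4 / 4!
≈ 0.01499557682 × 311.1696 / 24 ≈ 0.194424

P(X=4) ≈ 0.194424 ≈ 19.44%


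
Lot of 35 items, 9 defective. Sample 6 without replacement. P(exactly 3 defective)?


Hypergeometric: C(9,3)×C(26,3)/C(35,6)
= 84×2600/1623160 = 780/5797

P(X=3) = 780/5797 ≈ 13.46%


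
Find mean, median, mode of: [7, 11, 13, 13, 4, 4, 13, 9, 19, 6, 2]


Sorted: [2, 4, 4, 6, 7, 9, 11, 13, 13, 13, 19]
Mean = 101/11
Median = 9
Freq: {7: 1, 11: 1, 13: 3, 4: 2, 9: 1, 19: 1, 6: 1, 2: 1}
Mode: [13]

Mean=101/11, Median=9, Mode=13


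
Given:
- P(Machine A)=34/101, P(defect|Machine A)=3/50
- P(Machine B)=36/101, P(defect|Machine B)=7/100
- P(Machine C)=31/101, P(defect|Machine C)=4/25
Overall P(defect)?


P(B) = Σ P(B|Aᵢ)×P(Aᵢ)
  3/50×34/101 = 51/2525
  7/100×36/101 = 63/2525
  4/25×31/101 = 124/2525
Sum = 238/2525

P(defect) = 238/2525 ≈ 9.43%
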